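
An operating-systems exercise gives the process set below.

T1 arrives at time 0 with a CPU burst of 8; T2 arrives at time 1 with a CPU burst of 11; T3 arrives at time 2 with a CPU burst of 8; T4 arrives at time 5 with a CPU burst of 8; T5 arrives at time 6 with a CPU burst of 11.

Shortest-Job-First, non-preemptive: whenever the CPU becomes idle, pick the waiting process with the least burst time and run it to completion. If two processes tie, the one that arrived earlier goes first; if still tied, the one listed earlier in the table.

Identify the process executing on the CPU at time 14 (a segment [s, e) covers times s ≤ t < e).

T3

Schedule: | T1 0-8 | T3 8-16 | T4 16-24 | T2 24-35 | T5 35-46 |
Completion: T1=8  T2=35  T3=16  T4=24  T5=46
Turnaround (C−A): T1=8  T2=34  T3=14  T4=19  T5=40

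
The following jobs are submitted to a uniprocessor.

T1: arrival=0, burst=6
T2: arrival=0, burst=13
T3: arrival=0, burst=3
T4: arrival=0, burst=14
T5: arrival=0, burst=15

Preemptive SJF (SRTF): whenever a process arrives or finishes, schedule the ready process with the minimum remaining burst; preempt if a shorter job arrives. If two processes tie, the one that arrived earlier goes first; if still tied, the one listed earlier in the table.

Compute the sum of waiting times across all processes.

Timeline: | T3 0-3 | T1 3-9 | T2 9-22 | T4 22-36 | T5 36-51 |
Completion: T1=9  T2=22  T3=3  T4=36  T5=51
Turnaround (C−A): T1=9  T2=22  T3=3  T4=36  T5=51
Waiting = turnaround − burst: T1=3, T2=9, T3=0, T4=22, T5=36
Total waiting = 3 + 9 + 0 + 22 + 36 = 70

70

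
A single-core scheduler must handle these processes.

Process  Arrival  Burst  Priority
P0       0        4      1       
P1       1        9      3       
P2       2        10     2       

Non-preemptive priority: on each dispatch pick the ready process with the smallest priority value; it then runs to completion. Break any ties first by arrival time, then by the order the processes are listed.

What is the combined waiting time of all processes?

Schedule: | P0 0-4 | P2 4-14 | P1 14-23 |
Completion: P0=4  P1=23  P2=14
Turnaround (C−A): P0=4  P1=22  P2=12
Waiting = turnaround − burst: P0=0, P1=13, P2=2
Total waiting = 0 + 13 + 2 = 15

15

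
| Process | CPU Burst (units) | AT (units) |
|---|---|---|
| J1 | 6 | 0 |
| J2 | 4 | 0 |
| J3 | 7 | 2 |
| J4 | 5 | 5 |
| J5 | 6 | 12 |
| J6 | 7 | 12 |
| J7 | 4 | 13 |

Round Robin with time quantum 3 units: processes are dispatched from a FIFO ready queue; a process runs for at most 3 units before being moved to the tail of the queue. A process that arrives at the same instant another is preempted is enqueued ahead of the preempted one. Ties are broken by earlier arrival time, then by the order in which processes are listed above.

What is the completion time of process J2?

Timeline: | J1 0-3 | J2 3-6 | J3 6-9 | J1 9-12 | J4 12-15 | J2 15-16 | J3 16-19 | J5 19-22 | J6 22-25 | J7 25-28 | J4 28-30 | J3 30-31 | J5 31-34 | J6 34-37 | J7 37-38 | J6 38-39 |
Completion: J1=12  J2=16  J3=31  J4=30  J5=34  J6=39  J7=38
Turnaround (C−A): J1=12  J2=16  J3=29  J4=25  J5=22  J6=27  J7=25

16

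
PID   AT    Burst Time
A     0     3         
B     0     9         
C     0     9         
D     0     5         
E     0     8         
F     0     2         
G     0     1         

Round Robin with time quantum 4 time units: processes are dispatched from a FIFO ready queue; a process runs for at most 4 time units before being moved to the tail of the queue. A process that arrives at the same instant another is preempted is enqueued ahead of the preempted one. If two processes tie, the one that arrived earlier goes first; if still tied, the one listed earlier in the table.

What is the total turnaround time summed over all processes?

Schedule: | A 0-3 | B 3-7 | C 7-11 | D 11-15 | E 15-19 | F 19-21 | G 21-22 | B 22-26 | C 26-30 | D 30-31 | E 31-35 | B 35-36 | C 36-37 |
Completion: A=3  B=36  C=37  D=31  E=35  F=21  G=22
Turnaround (C−A): A=3  B=36  C=37  D=31  E=35  F=21  G=22
Turnaround = completion − arrival: A=3, B=36, C=37, D=31, E=35, F=21, G=22
Total turnaround = 3 + 36 + 37 + 31 + 35 + 21 + 22 = 185

185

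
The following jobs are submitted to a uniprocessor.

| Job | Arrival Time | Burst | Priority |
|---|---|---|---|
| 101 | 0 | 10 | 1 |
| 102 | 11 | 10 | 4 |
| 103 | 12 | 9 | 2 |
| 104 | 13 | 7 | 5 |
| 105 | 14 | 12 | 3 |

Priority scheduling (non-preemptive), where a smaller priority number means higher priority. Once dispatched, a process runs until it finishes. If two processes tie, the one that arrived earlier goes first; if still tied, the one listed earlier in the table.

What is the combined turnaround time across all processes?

102

Gantt: | 101 0-10 | idle 10-11 | 102 11-21 | 103 21-30 | 105 30-42 | 104 42-49 |
Completion: 101=10  102=21  103=30  104=49  105=42
Turnaround = completion − arrival: 101=10, 102=10, 103=18, 104=36, 105=28
Total turnaround = 10 + 10 + 18 + 36 + 28 = 102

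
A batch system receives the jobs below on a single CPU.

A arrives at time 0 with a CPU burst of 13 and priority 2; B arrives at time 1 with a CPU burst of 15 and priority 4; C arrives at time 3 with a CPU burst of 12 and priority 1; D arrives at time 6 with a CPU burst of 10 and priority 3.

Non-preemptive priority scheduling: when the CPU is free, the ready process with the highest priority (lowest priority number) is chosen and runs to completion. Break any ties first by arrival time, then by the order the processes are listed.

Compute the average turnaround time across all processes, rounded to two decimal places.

Timeline: | A 0-13 | C 13-25 | D 25-35 | B 35-50 |
Completion: A=13  B=50  C=25  D=35
Turnaround (C−A): A=13  B=49  C=22  D=29
Turnaround times: A=13, B=49, C=22, D=29
Average turnaround = (13+49+22+29) / 4 = 113/4 = 28.25

28.25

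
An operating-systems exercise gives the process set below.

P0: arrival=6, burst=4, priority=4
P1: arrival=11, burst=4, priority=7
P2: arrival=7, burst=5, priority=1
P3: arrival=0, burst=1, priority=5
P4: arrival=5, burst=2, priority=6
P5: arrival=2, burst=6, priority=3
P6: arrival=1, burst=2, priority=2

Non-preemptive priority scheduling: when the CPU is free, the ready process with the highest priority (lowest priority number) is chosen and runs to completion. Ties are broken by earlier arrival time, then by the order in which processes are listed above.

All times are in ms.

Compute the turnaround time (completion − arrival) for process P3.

1

Timeline: | P3 0-1 | P6 1-3 | P5 3-9 | P2 9-14 | P0 14-18 | P4 18-20 | P1 20-24 |
Completion: P0=18  P1=24  P2=14  P3=1  P4=20  P5=9  P6=3
Turnaround (C−A): P0=12  P1=13  P2=7  P3=1  P4=15  P5=7  P6=2
Turnaround(P3) = completion − arrival = 1 − 0 = 1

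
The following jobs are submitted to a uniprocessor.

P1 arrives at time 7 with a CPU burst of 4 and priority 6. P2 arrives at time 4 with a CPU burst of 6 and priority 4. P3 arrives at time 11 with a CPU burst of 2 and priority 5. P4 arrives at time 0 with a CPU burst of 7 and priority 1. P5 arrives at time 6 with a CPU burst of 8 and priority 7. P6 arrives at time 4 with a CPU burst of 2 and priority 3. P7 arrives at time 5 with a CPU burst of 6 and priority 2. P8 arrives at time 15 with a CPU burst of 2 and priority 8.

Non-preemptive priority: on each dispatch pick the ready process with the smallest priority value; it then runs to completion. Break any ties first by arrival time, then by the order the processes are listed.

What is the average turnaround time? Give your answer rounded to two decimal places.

Schedule: | P4 0-7 | P7 7-13 | P6 13-15 | P2 15-21 | P3 21-23 | P1 23-27 | P5 27-35 | P8 35-37 |
Completion: P1=27  P2=21  P3=23  P4=7  P5=35  P6=15  P7=13  P8=37
Turnaround times: P1=20, P2=17, P3=12, P4=7, P5=29, P6=11, P7=8, P8=22
Average turnaround = (20+17+12+7+29+11+8+22) / 8 = 126/8 = 15.75

15.75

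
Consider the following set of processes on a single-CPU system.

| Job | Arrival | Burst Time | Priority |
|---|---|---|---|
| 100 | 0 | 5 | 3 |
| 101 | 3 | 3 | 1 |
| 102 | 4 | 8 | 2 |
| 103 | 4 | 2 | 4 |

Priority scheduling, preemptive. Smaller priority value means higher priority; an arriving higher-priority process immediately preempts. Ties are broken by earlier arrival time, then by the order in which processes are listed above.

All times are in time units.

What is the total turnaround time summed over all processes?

43

Timeline: | 100 0-3 | 101 3-6 | 102 6-14 | 100 14-16 | 103 16-18 |
Completion: 100=16  101=6  102=14  103=18
Turnaround (C−A): 100=16  101=3  102=10  103=14
Turnaround = completion − arrival: 100=16, 101=3, 102=10, 103=14
Total turnaround = 16 + 3 + 10 + 14 = 43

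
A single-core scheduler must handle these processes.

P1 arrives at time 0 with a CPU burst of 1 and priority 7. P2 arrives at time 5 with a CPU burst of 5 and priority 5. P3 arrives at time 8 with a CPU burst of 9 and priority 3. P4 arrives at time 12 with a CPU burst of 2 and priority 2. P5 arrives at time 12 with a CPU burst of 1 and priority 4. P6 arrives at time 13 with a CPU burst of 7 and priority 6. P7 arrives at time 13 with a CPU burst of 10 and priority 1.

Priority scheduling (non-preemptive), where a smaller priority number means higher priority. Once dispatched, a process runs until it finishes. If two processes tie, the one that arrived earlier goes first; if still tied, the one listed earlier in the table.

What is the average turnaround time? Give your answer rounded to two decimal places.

14.00

Gantt: | P1 0-1 | idle 1-5 | P2 5-10 | P3 10-19 | P7 19-29 | P4 29-31 | P5 31-32 | P6 32-39 |
Completion: P1=1  P2=10  P3=19  P4=31  P5=32  P6=39  P7=29
Turnaround times: P1=1, P2=5, P3=11, P4=19, P5=20, P6=26, P7=16
Average turnaround = (1+5+11+19+20+26+16) / 7 = 98/7 = 14.00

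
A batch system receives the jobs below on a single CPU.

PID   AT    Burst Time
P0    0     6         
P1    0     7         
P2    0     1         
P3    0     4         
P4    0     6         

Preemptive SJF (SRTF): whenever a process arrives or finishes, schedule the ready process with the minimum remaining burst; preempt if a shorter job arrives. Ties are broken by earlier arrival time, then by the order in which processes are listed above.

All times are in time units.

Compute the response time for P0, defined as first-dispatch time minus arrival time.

Schedule: | P2 0-1 | P3 1-5 | P0 5-11 | P4 11-17 | P1 17-24 |
Completion: P0=11  P1=24  P2=1  P3=5  P4=17
Response(P0) = first start − arrival = 5 − 0 = 5

5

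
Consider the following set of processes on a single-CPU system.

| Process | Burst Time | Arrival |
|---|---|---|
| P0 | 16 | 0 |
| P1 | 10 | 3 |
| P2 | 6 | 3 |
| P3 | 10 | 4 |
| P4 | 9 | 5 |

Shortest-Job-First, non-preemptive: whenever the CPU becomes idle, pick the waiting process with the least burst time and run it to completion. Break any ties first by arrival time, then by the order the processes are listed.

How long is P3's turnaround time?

Schedule: | P0 0-16 | P2 16-22 | P4 22-31 | P1 31-41 | P3 41-51 |
Completion: P0=16  P1=41  P2=22  P3=51  P4=31
Turnaround(P3) = completion − arrival = 51 − 4 = 47

47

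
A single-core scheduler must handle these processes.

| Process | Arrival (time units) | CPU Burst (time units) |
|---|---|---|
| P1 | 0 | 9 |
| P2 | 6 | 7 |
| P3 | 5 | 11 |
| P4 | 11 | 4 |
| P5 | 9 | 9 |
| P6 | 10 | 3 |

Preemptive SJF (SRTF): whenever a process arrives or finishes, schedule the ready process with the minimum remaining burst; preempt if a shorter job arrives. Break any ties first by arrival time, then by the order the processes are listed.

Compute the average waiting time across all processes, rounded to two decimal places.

Schedule: | P1 0-9 | P2 9-10 | P6 10-13 | P4 13-17 | P2 17-23 | P5 23-32 | P3 32-43 |
Completion: P1=9  P2=23  P3=43  P4=17  P5=32  P6=13
Turnaround (C−A): P1=9  P2=17  P3=38  P4=6  P5=23  P6=3
Waiting times: P1=0, P2=10, P3=27, P4=2, P5=14, P6=0
Average waiting = (0+10+27+2+14+0) / 6 = 53/6 = 8.83

8.83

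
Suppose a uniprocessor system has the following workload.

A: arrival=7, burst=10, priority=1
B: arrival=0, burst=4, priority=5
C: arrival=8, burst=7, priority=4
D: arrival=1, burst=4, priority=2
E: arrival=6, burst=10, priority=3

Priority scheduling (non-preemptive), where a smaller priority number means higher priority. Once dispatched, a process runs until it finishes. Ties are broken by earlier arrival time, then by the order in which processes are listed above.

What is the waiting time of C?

Schedule: | B 0-4 | D 4-8 | A 8-18 | E 18-28 | C 28-35 |
Completion: A=18  B=4  C=35  D=8  E=28
Turnaround (C−A): A=11  B=4  C=27  D=7  E=22
Waiting(C) = turnaround − burst = 27 − 7 = 20

20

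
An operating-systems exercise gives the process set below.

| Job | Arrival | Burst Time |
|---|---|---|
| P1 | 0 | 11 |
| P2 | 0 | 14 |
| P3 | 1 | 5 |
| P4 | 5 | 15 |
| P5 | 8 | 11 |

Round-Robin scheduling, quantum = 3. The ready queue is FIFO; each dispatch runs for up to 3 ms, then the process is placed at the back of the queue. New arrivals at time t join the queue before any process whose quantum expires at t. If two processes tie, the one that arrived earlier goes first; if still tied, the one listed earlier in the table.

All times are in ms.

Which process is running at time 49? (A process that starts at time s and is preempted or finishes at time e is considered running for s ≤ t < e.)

Gantt: | P1 0-3 | P2 3-6 | P3 6-9 | P1 9-12 | P4 12-15 | P2 15-18 | P5 18-21 | P3 21-23 | P1 23-26 | P4 26-29 | P2 29-32 | P5 32-35 | P1 35-37 | P4 37-40 | P2 40-43 | P5 43-46 | P4 46-49 | P2 49-51 | P5 51-53 | P4 53-56 |
Completion: P1=37  P2=51  P3=23  P4=56  P5=53

P2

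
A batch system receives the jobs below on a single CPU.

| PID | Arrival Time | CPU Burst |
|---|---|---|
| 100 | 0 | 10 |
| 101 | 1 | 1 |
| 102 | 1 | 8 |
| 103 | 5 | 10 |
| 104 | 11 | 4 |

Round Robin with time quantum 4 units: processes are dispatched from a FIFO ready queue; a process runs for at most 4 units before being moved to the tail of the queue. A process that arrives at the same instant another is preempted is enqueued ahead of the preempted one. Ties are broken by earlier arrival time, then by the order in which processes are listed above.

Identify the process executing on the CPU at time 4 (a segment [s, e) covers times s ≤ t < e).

Schedule: | 100 0-4 | 101 4-5 | 102 5-9 | 100 9-13 | 103 13-17 | 102 17-21 | 104 21-25 | 100 25-27 | 103 27-33 |
Completion: 100=27  101=5  102=21  103=33  104=25
Turnaround (C−A): 100=27  101=4  102=20  103=28  104=14

101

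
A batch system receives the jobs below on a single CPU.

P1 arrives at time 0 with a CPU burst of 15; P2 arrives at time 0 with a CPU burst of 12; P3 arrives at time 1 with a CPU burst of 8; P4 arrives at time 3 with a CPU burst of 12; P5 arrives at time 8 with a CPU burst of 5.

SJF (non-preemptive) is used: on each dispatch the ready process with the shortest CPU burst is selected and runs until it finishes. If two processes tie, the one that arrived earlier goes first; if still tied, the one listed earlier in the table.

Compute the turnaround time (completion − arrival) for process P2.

12

Schedule: | P2 0-12 | P5 12-17 | P3 17-25 | P4 25-37 | P1 37-52 |
Completion: P1=52  P2=12  P3=25  P4=37  P5=17
Turnaround (C−A): P1=52  P2=12  P3=24  P4=34  P5=9
Turnaround(P2) = completion − arrival = 12 − 0 = 12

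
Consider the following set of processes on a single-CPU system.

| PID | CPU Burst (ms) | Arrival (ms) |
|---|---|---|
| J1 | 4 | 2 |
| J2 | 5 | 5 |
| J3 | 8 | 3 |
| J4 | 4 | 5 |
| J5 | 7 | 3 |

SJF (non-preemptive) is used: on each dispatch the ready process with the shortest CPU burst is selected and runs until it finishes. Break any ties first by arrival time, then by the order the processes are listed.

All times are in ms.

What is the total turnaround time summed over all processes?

65

Gantt: | idle 0-2 | J1 2-6 | J4 6-10 | J2 10-15 | J5 15-22 | J3 22-30 |
Completion: J1=6  J2=15  J3=30  J4=10  J5=22
Turnaround (C−A): J1=4  J2=10  J3=27  J4=5  J5=19
Turnaround = completion − arrival: J1=4, J2=10, J3=27, J4=5, J5=19
Total turnaround = 4 + 10 + 27 + 5 + 19 = 65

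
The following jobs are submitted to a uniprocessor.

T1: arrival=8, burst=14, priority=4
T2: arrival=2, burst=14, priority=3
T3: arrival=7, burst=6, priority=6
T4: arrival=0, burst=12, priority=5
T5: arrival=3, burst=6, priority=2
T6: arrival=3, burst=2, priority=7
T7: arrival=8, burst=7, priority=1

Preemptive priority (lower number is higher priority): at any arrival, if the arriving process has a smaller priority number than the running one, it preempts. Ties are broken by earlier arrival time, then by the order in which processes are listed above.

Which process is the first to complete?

T7

Gantt: | T4 0-2 | T2 2-3 | T5 3-8 | T7 8-15 | T5 15-16 | T2 16-29 | T1 29-43 | T4 43-53 | T3 53-59 | T6 59-61 |
Completion: T1=43  T2=29  T3=59  T4=53  T5=16  T6=61  T7=15
Turnaround (C−A): T1=35  T2=27  T3=52  T4=53  T5=13  T6=58  T7=7
Finish order: T7 → T5 → T2 → T1 → T4 → T3 → T6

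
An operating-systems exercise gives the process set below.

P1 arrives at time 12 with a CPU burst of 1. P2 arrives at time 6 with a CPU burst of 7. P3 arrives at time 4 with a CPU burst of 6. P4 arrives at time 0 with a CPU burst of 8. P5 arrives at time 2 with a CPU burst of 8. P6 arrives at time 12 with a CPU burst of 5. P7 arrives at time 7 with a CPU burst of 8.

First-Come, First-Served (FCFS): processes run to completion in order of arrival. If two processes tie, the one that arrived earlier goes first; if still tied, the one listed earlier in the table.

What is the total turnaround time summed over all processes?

150

Timeline: | P4 0-8 | P5 8-16 | P3 16-22 | P2 22-29 | P7 29-37 | P1 37-38 | P6 38-43 |
Completion: P1=38  P2=29  P3=22  P4=8  P5=16  P6=43  P7=37
Turnaround (C−A): P1=26  P2=23  P3=18  P4=8  P5=14  P6=31  P7=30
Turnaround = completion − arrival: P1=26, P2=23, P3=18, P4=8, P5=14, P6=31, P7=30
Total turnaround = 26 + 23 + 18 + 8 + 14 + 31 + 30 = 150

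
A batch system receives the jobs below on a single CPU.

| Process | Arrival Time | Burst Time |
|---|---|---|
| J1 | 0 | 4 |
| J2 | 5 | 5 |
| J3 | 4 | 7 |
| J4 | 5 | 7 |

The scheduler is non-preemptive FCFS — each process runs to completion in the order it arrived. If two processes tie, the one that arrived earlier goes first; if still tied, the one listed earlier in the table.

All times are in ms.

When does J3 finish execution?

Gantt: | J1 0-4 | J3 4-11 | J2 11-16 | J4 16-23 |
Completion: J1=4  J2=16  J3=11  J4=23
Turnaround (C−A): J1=4  J2=11  J3=7  J4=18

11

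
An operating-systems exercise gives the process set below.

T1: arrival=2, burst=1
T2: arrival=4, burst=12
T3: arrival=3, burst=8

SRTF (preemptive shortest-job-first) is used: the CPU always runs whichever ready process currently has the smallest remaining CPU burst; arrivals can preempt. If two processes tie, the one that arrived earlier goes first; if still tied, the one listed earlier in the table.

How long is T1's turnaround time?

1

Timeline: | idle 0-2 | T1 2-3 | T3 3-11 | T2 11-23 |
Completion: T1=3  T2=23  T3=11
Turnaround (C−A): T1=1  T2=19  T3=8
Turnaround(T1) = completion − arrival = 3 − 2 = 1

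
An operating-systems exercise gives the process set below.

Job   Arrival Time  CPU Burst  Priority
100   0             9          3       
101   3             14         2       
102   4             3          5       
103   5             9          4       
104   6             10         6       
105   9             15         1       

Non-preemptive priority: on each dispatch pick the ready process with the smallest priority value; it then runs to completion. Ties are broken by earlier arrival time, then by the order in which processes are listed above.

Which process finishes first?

100

Schedule: | 100 0-9 | 105 9-24 | 101 24-38 | 103 38-47 | 102 47-50 | 104 50-60 |
Completion: 100=9  101=38  102=50  103=47  104=60  105=24
Finish order: 100 → 105 → 101 → 103 → 102 → 104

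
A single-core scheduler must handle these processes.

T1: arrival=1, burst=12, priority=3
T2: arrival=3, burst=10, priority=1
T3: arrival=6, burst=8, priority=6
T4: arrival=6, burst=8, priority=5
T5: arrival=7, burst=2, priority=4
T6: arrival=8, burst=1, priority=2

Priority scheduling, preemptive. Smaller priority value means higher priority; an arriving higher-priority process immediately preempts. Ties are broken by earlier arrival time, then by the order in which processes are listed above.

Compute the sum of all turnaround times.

Timeline: | idle 0-1 | T1 1-3 | T2 3-13 | T6 13-14 | T1 14-24 | T5 24-26 | T4 26-34 | T3 34-42 |
Completion: T1=24  T2=13  T3=42  T4=34  T5=26  T6=14
Turnaround = completion − arrival: T1=23, T2=10, T3=36, T4=28, T5=19, T6=6
Total turnaround = 23 + 10 + 36 + 28 + 19 + 6 = 122

122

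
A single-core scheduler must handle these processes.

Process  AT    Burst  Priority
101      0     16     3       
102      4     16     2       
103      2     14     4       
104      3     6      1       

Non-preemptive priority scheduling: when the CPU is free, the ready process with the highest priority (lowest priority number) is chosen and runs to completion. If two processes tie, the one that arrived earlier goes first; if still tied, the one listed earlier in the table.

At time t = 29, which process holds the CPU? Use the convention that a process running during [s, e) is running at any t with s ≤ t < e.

102

Gantt: | 101 0-16 | 104 16-22 | 102 22-38 | 103 38-52 |
Completion: 101=16  102=38  103=52  104=22
Turnaround (C−A): 101=16  102=34  103=50  104=19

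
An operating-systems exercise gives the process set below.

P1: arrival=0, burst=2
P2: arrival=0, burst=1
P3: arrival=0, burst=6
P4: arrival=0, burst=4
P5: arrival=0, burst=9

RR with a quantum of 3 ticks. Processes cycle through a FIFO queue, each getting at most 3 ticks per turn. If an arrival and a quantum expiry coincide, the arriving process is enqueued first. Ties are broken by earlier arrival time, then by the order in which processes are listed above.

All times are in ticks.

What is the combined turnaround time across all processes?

Gantt: | P1 0-2 | P2 2-3 | P3 3-6 | P4 6-9 | P5 9-12 | P3 12-15 | P4 15-16 | P5 16-22 |
Completion: P1=2  P2=3  P3=15  P4=16  P5=22
Turnaround (C−A): P1=2  P2=3  P3=15  P4=16  P5=22
Turnaround = completion − arrival: P1=2, P2=3, P3=15, P4=16, P5=22
Total turnaround = 2 + 3 + 15 + 16 + 22 = 58

58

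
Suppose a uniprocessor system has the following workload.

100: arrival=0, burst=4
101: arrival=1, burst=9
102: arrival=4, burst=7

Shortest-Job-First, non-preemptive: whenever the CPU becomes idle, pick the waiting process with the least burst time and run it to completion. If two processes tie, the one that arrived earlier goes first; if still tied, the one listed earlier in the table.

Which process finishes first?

100

Timeline: | 100 0-4 | 102 4-11 | 101 11-20 |
Completion: 100=4  101=20  102=11
Finish order: 100 → 102 → 101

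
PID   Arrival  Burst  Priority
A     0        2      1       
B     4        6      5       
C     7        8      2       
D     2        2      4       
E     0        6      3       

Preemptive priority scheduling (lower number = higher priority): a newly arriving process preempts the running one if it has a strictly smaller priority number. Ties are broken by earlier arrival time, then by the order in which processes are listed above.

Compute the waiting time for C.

Timeline: | A 0-2 | E 2-7 | C 7-15 | E 15-16 | D 16-18 | B 18-24 |
Completion: A=2  B=24  C=15  D=18  E=16
Turnaround (C−A): A=2  B=20  C=8  D=16  E=16
Waiting(C) = turnaround − burst = 8 − 8 = 0

0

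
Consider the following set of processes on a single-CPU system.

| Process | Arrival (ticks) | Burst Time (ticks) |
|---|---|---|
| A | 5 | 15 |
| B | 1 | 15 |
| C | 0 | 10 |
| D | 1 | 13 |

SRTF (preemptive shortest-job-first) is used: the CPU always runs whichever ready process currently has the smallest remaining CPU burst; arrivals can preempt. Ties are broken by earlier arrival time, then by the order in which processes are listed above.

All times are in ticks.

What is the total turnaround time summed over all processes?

117

Timeline: | C 0-10 | D 10-23 | B 23-38 | A 38-53 |
Completion: A=53  B=38  C=10  D=23
Turnaround = completion − arrival: A=48, B=37, C=10, D=22
Total turnaround = 48 + 37 + 10 + 22 = 117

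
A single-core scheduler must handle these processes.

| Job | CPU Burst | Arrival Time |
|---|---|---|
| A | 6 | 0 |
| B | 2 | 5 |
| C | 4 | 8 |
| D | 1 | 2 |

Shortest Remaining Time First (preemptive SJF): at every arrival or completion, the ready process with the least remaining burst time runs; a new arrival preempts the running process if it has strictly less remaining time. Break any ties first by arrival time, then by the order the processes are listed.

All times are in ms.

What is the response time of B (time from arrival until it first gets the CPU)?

Gantt: | A 0-2 | D 2-3 | A 3-7 | B 7-9 | C 9-13 |
Completion: A=7  B=9  C=13  D=3
Turnaround (C−A): A=7  B=4  C=5  D=1
Response(B) = first start − arrival = 7 − 5 = 2

2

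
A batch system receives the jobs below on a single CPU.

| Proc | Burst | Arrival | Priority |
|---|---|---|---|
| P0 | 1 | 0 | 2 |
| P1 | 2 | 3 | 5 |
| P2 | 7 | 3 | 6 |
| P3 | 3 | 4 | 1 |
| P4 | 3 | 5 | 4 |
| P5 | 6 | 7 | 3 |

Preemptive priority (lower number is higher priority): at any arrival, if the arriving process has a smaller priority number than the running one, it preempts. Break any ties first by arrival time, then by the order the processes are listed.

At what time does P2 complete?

Timeline: | P0 0-1 | idle 1-3 | P1 3-4 | P3 4-7 | P5 7-13 | P4 13-16 | P1 16-17 | P2 17-24 |
Completion: P0=1  P1=17  P2=24  P3=7  P4=16  P5=13

24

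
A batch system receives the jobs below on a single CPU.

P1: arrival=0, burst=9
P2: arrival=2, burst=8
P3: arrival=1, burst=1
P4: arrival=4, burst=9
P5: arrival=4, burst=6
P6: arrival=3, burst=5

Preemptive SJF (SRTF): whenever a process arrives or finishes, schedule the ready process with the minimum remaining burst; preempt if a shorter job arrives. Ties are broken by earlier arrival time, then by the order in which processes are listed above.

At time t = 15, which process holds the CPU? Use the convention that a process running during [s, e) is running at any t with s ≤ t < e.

Timeline: | P1 0-1 | P3 1-2 | P1 2-3 | P6 3-8 | P5 8-14 | P1 14-21 | P2 21-29 | P4 29-38 |
Completion: P1=21  P2=29  P3=2  P4=38  P5=14  P6=8

P1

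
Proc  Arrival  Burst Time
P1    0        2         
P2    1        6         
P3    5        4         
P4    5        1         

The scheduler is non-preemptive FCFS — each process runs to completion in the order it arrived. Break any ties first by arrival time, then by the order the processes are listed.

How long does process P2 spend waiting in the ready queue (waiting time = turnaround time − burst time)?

1

Timeline: | P1 0-2 | P2 2-8 | P3 8-12 | P4 12-13 |
Completion: P1=2  P2=8  P3=12  P4=13
Turnaround (C−A): P1=2  P2=7  P3=7  P4=8
Waiting(P2) = turnaround − burst = 7 − 6 = 1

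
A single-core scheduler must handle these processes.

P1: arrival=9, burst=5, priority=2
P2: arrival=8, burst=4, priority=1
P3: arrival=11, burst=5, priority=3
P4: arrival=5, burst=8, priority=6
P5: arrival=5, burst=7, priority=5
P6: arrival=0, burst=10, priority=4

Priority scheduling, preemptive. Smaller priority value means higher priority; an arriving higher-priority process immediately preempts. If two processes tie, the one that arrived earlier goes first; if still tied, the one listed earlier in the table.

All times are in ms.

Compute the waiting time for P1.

3

Schedule: | P6 0-8 | P2 8-12 | P1 12-17 | P3 17-22 | P6 22-24 | P5 24-31 | P4 31-39 |
Completion: P1=17  P2=12  P3=22  P4=39  P5=31  P6=24
Turnaround (C−A): P1=8  P2=4  P3=11  P4=34  P5=26  P6=24
Waiting(P1) = turnaround − burst = 8 − 5 = 3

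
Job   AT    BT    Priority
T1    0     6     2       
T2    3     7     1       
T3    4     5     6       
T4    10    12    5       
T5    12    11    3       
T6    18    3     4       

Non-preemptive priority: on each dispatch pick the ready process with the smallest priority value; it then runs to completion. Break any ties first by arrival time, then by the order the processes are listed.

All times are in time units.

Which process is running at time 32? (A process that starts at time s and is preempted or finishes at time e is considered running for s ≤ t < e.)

T4

Schedule: | T1 0-6 | T2 6-13 | T5 13-24 | T6 24-27 | T4 27-39 | T3 39-44 |
Completion: T1=6  T2=13  T3=44  T4=39  T5=24  T6=27
Turnaround (C−A): T1=6  T2=10  T3=40  T4=29  T5=12  T6=9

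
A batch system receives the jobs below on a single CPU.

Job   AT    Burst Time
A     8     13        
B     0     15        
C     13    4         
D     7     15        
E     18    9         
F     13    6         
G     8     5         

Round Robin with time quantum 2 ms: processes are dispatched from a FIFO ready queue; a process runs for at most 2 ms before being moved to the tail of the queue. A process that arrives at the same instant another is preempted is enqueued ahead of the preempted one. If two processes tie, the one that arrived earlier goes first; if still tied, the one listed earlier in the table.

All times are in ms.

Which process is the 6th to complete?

A

Schedule: | B 0-8 | D 8-10 | A 10-12 | G 12-14 | B 14-16 | D 16-18 | A 18-20 | C 20-22 | F 22-24 | G 24-26 | B 26-28 | E 28-30 | D 30-32 | A 32-34 | C 34-36 | F 36-38 | G 38-39 | B 39-41 | E 41-43 | D 43-45 | A 45-47 | F 47-49 | B 49-50 | E 50-52 | D 52-54 | A 54-56 | E 56-58 | D 58-60 | A 60-62 | E 62-63 | D 63-65 | A 65-66 | D 66-67 |
Completion: A=66  B=50  C=36  D=67  E=63  F=49  G=39
Finish order: C → G → F → B → E → A → D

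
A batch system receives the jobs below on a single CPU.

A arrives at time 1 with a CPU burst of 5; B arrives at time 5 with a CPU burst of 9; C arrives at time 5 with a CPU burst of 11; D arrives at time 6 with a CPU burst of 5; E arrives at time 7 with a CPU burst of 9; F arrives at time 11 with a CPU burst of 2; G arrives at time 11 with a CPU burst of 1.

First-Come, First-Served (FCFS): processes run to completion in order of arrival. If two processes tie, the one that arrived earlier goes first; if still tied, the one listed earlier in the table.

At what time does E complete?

40

Schedule: | idle 0-1 | A 1-6 | B 6-15 | C 15-26 | D 26-31 | E 31-40 | F 40-42 | G 42-43 |
Completion: A=6  B=15  C=26  D=31  E=40  F=42  G=43
Turnaround (C−A): A=5  B=10  C=21  D=25  E=33  F=31  G=32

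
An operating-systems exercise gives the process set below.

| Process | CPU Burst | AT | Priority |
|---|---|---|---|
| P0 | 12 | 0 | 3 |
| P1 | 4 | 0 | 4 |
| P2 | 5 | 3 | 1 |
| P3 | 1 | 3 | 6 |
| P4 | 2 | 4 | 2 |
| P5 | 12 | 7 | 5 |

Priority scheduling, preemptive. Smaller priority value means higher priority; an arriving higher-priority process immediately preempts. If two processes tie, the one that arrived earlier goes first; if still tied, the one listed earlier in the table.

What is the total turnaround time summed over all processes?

Gantt: | P0 0-3 | P2 3-8 | P4 8-10 | P0 10-19 | P1 19-23 | P5 23-35 | P3 35-36 |
Completion: P0=19  P1=23  P2=8  P3=36  P4=10  P5=35
Turnaround (C−A): P0=19  P1=23  P2=5  P3=33  P4=6  P5=28
Turnaround = completion − arrival: P0=19, P1=23, P2=5, P3=33, P4=6, P5=28
Total turnaround = 19 + 23 + 5 + 33 + 6 + 28 = 114

114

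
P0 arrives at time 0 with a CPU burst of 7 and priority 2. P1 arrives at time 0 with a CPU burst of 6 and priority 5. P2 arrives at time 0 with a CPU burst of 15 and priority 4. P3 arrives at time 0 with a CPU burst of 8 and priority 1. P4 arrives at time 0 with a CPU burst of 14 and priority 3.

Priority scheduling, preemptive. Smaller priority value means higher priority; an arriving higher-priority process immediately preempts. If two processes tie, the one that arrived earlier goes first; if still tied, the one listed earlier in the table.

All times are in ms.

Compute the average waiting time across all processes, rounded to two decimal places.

Gantt: | P3 0-8 | P0 8-15 | P4 15-29 | P2 29-44 | P1 44-50 |
Completion: P0=15  P1=50  P2=44  P3=8  P4=29
Waiting times: P0=8, P1=44, P2=29, P3=0, P4=15
Average waiting = (8+44+29+0+15) / 5 = 96/5 = 19.20

19.20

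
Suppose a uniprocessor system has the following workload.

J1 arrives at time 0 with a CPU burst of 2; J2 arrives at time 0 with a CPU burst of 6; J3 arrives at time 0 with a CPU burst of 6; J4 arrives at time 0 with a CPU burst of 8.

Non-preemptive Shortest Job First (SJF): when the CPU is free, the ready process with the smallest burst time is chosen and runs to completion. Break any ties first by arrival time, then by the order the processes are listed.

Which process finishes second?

Timeline: | J1 0-2 | J2 2-8 | J3 8-14 | J4 14-22 |
Completion: J1=2  J2=8  J3=14  J4=22
Finish order: J1 → J2 → J3 → J4

J2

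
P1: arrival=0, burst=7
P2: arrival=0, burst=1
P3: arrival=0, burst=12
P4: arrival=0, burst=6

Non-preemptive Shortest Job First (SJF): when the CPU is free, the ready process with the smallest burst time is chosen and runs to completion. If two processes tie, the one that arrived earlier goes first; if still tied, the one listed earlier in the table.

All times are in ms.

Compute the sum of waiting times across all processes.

22

Gantt: | P2 0-1 | P4 1-7 | P1 7-14 | P3 14-26 |
Completion: P1=14  P2=1  P3=26  P4=7
Turnaround (C−A): P1=14  P2=1  P3=26  P4=7
Waiting = turnaround − burst: P1=7, P2=0, P3=14, P4=1
Total waiting = 7 + 0 + 14 + 1 = 22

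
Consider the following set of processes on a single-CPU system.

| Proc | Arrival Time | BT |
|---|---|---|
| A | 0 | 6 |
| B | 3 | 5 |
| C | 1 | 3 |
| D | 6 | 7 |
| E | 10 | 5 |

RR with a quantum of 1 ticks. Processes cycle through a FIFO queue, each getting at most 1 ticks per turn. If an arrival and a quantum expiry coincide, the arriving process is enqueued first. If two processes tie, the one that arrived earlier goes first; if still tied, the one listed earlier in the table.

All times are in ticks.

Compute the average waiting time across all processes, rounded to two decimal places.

9.80

Timeline: | A 0-1 | C 1-2 | A 2-3 | C 3-4 | B 4-5 | A 5-6 | C 6-7 | B 7-8 | D 8-9 | A 9-10 | B 10-11 | D 11-12 | E 12-13 | A 13-14 | B 14-15 | D 15-16 | E 16-17 | A 17-18 | B 18-19 | D 19-20 | E 20-21 | D 21-22 | E 22-23 | D 23-24 | E 24-25 | D 25-26 |
Completion: A=18  B=19  C=7  D=26  E=25
Turnaround (C−A): A=18  B=16  C=6  D=20  E=15
Waiting times: A=12, B=11, C=3, D=13, E=10
Average waiting = (12+11+3+13+10) / 5 = 49/5 = 9.80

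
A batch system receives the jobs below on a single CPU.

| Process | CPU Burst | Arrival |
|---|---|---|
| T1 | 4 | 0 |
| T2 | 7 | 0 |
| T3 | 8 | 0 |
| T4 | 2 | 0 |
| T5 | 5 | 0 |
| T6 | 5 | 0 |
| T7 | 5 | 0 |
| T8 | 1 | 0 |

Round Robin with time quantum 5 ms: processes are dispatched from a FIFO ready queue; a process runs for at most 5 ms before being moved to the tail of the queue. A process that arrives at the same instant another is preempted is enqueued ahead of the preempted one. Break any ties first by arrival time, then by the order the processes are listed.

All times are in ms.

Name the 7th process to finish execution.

T2

Timeline: | T1 0-4 | T2 4-9 | T3 9-14 | T4 14-16 | T5 16-21 | T6 21-26 | T7 26-31 | T8 31-32 | T2 32-34 | T3 34-37 |
Completion: T1=4  T2=34  T3=37  T4=16  T5=21  T6=26  T7=31  T8=32
Turnaround (C−A): T1=4  T2=34  T3=37  T4=16  T5=21  T6=26  T7=31  T8=32
Finish order: T1 → T4 → T5 → T6 → T7 → T8 → T2 → T3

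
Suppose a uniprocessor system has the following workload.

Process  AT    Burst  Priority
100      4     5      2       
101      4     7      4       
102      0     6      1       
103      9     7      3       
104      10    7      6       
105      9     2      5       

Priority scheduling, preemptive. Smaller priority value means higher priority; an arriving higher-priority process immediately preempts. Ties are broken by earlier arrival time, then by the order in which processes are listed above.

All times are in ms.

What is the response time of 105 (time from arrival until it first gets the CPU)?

Gantt: | 102 0-6 | 100 6-11 | 103 11-18 | 101 18-25 | 105 25-27 | 104 27-34 |
Completion: 100=11  101=25  102=6  103=18  104=34  105=27
Response(105) = first start − arrival = 25 − 9 = 16

16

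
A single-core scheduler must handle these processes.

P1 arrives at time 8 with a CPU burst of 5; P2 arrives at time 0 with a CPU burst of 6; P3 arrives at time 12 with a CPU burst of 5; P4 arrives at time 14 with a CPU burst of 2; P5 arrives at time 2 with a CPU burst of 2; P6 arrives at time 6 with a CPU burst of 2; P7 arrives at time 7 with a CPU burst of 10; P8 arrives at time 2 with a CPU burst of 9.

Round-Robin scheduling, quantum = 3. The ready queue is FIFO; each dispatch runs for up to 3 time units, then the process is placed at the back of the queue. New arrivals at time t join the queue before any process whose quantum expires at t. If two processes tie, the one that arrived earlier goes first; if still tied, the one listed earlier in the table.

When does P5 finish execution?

5

Schedule: | P2 0-3 | P5 3-5 | P8 5-8 | P2 8-11 | P6 11-13 | P7 13-16 | P1 16-19 | P8 19-22 | P3 22-25 | P4 25-27 | P7 27-30 | P1 30-32 | P8 32-35 | P3 35-37 | P7 37-41 |
Completion: P1=32  P2=11  P3=37  P4=27  P5=5  P6=13  P7=41  P8=35
Turnaround (C−A): P1=24  P2=11  P3=25  P4=13  P5=3  P6=7  P7=34  P8=33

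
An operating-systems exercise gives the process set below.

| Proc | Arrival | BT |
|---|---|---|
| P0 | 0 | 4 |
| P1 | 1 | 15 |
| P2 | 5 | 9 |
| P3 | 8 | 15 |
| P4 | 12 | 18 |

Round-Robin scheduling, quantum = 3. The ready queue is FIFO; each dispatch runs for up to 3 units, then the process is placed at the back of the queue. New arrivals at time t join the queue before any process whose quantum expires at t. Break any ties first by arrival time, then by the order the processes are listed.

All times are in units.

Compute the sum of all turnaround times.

174

Schedule: | P0 0-3 | P1 3-6 | P0 6-7 | P2 7-10 | P1 10-13 | P3 13-16 | P2 16-19 | P4 19-22 | P1 22-25 | P3 25-28 | P2 28-31 | P4 31-34 | P1 34-37 | P3 37-40 | P4 40-43 | P1 43-46 | P3 46-49 | P4 49-52 | P3 52-55 | P4 55-61 |
Completion: P0=7  P1=46  P2=31  P3=55  P4=61
Turnaround (C−A): P0=7  P1=45  P2=26  P3=47  P4=49
Turnaround = completion − arrival: P0=7, P1=45, P2=26, P3=47, P4=49
Total turnaround = 7 + 45 + 26 + 47 + 49 = 174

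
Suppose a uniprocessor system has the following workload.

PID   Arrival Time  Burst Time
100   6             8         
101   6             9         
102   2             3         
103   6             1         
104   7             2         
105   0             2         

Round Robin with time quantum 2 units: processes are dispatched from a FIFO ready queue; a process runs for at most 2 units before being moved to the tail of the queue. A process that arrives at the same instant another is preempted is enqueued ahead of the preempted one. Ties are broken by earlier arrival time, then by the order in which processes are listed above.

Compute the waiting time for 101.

11

Schedule: | 105 0-2 | 102 2-5 | idle 5-6 | 100 6-8 | 101 8-10 | 103 10-11 | 104 11-13 | 100 13-15 | 101 15-17 | 100 17-19 | 101 19-21 | 100 21-23 | 101 23-26 |
Completion: 100=23  101=26  102=5  103=11  104=13  105=2
Waiting(101) = turnaround − burst = 20 − 9 = 11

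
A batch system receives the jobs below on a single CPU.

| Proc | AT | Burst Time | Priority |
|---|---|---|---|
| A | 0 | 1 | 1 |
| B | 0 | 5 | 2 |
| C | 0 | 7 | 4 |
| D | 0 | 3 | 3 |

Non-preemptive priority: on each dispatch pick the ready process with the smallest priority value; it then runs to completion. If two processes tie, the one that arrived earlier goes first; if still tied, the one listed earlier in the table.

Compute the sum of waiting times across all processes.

Gantt: | A 0-1 | B 1-6 | D 6-9 | C 9-16 |
Completion: A=1  B=6  C=16  D=9
Waiting = turnaround − burst: A=0, B=1, C=9, D=6
Total waiting = 0 + 1 + 9 + 6 = 16

16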